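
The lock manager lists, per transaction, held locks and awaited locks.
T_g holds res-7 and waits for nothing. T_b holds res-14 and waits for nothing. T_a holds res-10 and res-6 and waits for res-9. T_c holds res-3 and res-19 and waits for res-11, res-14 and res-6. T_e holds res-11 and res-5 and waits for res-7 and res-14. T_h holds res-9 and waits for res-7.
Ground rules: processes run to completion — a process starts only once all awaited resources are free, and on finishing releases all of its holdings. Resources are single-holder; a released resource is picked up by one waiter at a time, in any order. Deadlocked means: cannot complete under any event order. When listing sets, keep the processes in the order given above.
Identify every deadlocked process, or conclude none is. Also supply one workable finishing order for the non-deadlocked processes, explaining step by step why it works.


The deadlocked set is empty.
Key observation: every chain of waits terminates; starting from the processes that wait on nothing, all the rest unlock in turn.
The rest can finish in the order T_g, T_b, T_h, T_a, T_e, T_c.
Check, step by step:
  run T_g (it waits on nothing); releases res-7
  run T_b (it waits on nothing); releases res-14
  T_h: everything it awaited (res-7) is free; runs, freeing res-9
  T_a: everything it awaited (res-9) is free; runs, freeing res-10 and res-6
  T_e: everything it awaited (res-7 and res-14) is free; runs, freeing res-11 and res-5
  T_c: everything it awaited (res-11, res-14 and res-6) is free; runs, freeing res-3 and res-19


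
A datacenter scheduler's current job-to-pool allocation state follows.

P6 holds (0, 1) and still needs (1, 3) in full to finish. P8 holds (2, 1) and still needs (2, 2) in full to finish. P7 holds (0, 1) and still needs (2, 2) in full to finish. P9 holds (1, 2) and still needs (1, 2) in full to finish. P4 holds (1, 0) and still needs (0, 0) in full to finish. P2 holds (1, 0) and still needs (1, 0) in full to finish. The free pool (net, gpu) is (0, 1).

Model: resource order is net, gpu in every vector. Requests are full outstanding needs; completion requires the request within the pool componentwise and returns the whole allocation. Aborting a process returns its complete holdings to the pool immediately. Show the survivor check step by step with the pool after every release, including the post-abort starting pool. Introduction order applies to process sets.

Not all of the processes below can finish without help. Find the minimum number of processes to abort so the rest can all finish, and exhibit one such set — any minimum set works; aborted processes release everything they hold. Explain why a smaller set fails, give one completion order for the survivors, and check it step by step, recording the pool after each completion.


Abort P9.
Key observation: the deadlocked P6 becomes finishable only because P9 released (1, 2); it completes at step 2 below.
Why nothing smaller works: aborting no one leaves the state deadlocked as given.
One survivor order: P2, P6, P8, P7, P4. Verifying each step (post-abort pool first):
  pool = (1, 3)
  P2 needs (1, 0) <= (1, 3) -> finishes; pool += (1, 0) = (2, 3)
  P6 needs (1, 3) <= (2, 3) -> finishes; pool += (0, 1) = (2, 4)
  P8 needs (2, 2) <= (2, 4) -> finishes; pool += (2, 1) = (4, 5)
  P7 needs (2, 2) <= (4, 5) -> finishes; pool += (0, 1) = (4, 6)
  P4 needs (0, 0) <= (4, 6) -> finishes; pool += (1, 0) = (5, 6)


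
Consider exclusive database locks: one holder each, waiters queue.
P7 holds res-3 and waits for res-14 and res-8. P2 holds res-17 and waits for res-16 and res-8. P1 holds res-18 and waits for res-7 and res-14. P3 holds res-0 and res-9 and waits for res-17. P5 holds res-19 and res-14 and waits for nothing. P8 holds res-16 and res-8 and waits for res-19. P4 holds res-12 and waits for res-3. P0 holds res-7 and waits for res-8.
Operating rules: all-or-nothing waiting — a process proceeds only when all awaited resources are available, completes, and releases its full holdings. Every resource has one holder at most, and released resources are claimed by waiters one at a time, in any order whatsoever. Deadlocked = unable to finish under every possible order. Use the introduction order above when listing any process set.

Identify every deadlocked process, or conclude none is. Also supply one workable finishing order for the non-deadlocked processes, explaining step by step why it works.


No process is deadlocked.
Key observation: all waits point, directly or indirectly, at processes that can finish, so nothing is permanently blocked.
One completion order for the rest: P5, P8, P0, P7, P2, P4, P3, P1.
Step-by-step check:
  P5: no waits; runs immediately, freeing res-19 and res-14
  run P8 (all its waits — res-19 — are resolved); releases res-16 and res-8
  run P0 (all its waits — res-8 — are resolved); releases res-7
  run P7 (all its waits — res-14 and res-8 — are resolved); releases res-3
  run P2 (all its waits — res-16 and res-8 — are resolved); releases res-17
  run P4 (all its waits — res-3 — are resolved); releases res-12
  run P3 (all its waits — res-17 — are resolved); releases res-0 and res-9
  run P1 (all its waits — res-7 and res-14 — are resolved); releases res-18


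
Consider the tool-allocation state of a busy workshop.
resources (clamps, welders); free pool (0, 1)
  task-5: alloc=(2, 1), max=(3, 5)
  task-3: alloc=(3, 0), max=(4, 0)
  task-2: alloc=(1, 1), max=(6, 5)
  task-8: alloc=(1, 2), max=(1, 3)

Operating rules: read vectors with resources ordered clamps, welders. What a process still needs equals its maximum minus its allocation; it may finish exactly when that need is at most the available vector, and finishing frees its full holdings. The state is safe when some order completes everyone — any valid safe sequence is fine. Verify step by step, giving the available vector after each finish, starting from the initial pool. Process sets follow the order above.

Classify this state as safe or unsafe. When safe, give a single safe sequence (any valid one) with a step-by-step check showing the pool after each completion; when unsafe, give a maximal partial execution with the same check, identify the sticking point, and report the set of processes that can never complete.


The state is UNSAFE.
Key observation: the pool after task-8, task-3 is (4, 3); every surviving request exceeds it in welders, so progress ends there.
A maximal execution: task-8, task-3 — then nothing else fits. Check, step by step:
  pool = (0, 1)
  run task-8 (needs (0, 1), free (0, 1)); after release of (1, 2) the pool is (1, 3)
  run task-3 (needs (1, 0), free (1, 3)); after release of (3, 0) the pool is (4, 3)
  task-5 cannot run: need (1, 4) vs free (4, 3) (insufficient welders)
  task-2 cannot run: need (5, 4) vs free (4, 3) (insufficient clamps and welders)
Processes that can never finish: task-5 and task-2.


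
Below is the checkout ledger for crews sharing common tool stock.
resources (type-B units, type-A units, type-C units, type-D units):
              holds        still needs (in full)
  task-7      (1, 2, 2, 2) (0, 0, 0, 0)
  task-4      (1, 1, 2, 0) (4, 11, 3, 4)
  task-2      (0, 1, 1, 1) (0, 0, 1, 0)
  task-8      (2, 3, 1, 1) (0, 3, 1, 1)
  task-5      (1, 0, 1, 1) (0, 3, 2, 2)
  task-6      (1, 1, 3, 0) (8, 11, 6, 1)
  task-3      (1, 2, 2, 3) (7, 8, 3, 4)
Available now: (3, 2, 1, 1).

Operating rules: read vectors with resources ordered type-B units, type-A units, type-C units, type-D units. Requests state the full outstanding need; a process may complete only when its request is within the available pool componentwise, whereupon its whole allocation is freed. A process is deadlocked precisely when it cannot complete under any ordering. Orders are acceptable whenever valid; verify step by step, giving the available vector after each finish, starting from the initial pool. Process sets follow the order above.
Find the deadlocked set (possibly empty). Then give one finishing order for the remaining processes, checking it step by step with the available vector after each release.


The deadlocked set is task-4 and task-6.
Key observation: even finishing task-7, task-8, task-5, task-2, task-3 leaves just (8, 10, 8, 9) free — too little type-A units for any of the remaining processes.
A valid finishing order for the others: task-7, task-8, task-5, task-2, task-3. Verifying each step:
  pool = (3, 2, 1, 1)
  task-7: need (0, 0, 0, 0) fits (3, 2, 1, 1); releases (1, 2, 2, 2), pool now (4, 4, 3, 3)
  task-8: need (0, 3, 1, 1) fits (4, 4, 3, 3); releases (2, 3, 1, 1), pool now (6, 7, 4, 4)
  task-5: need (0, 3, 2, 2) fits (6, 7, 4, 4); releases (1, 0, 1, 1), pool now (7, 7, 5, 5)
  task-2: need (0, 0, 1, 0) fits (7, 7, 5, 5); releases (0, 1, 1, 1), pool now (7, 8, 6, 6)
  task-3: need (7, 8, 3, 4) fits (7, 8, 6, 6); releases (1, 2, 2, 3), pool now (8, 10, 8, 9)
None of the blocked processes ever fits:
  task-4 cannot run: need (4, 11, 3, 4) vs free (8, 10, 8, 9) (insufficient type-A units)
  task-6 cannot run: need (8, 11, 6, 1) vs free (8, 10, 8, 9) (insufficient type-A units)


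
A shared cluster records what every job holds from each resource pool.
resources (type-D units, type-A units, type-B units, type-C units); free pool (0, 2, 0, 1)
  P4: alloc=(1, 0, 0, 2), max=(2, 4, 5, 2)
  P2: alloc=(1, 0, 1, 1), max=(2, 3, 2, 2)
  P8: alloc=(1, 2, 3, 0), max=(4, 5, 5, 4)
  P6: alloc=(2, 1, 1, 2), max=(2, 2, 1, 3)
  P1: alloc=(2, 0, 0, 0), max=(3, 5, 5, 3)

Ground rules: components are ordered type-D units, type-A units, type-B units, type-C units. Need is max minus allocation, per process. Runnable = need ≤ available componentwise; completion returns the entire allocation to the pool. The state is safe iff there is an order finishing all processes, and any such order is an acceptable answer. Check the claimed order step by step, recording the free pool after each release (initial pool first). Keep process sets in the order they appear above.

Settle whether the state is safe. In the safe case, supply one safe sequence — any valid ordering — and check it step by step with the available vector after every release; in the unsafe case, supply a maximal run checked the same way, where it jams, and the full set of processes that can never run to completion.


The state is SAFE; one workable sequence: P6, P2, P8, P4, P1.
Key observation: P6 marks the first exact bind of the order: its need (0, 1, 0, 1) fits the free (0, 2, 0, 1) with zero slack on a requested resource.
Check, step by step:
  pool = (0, 2, 0, 1)
  P6 needs (0, 1, 0, 1) <= (0, 2, 0, 1) -> finishes; pool += (2, 1, 1, 2) = (2, 3, 1, 3)
  P2 needs (1, 3, 1, 1) <= (2, 3, 1, 3) -> finishes; pool += (1, 0, 1, 1) = (3, 3, 2, 4)
  P8 needs (3, 3, 2, 4) <= (3, 3, 2, 4) -> finishes; pool += (1, 2, 3, 0) = (4, 5, 5, 4)
  P4 needs (1, 4, 5, 0) <= (4, 5, 5, 4) -> finishes; pool += (1, 0, 0, 2) = (5, 5, 5, 6)
  P1 needs (1, 5, 5, 3) <= (5, 5, 5, 6) -> finishes; pool += (2, 0, 0, 0) = (7, 5, 5, 6)


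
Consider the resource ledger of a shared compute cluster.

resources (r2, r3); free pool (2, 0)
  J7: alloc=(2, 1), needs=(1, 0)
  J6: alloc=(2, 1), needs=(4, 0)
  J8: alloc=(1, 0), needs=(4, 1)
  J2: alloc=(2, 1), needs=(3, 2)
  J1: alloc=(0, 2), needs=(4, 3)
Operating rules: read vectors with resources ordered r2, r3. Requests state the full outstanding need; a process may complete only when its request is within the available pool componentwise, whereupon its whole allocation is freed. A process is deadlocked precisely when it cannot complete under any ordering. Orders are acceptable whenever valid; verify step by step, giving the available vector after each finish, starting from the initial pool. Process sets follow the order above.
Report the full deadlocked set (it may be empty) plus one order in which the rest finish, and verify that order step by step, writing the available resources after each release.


No process is deadlocked.
Key observation: no deadlock: J7 fits now, and the freed resources carry the rest through.
A valid finishing order for the others: J7, J6, J2, J1, J8. Check, step by step:
  pool = (2, 0)
  J7: need (1, 0) fits (2, 0); releases (2, 1), pool now (4, 1)
  J6: need (4, 0) fits (4, 1); releases (2, 1), pool now (6, 2)
  J2: need (3, 2) fits (6, 2); releases (2, 1), pool now (8, 3)
  J1: need (4, 3) fits (8, 3); releases (0, 2), pool now (8, 5)
  J8: need (4, 1) fits (8, 5); releases (1, 0), pool now (9, 5)


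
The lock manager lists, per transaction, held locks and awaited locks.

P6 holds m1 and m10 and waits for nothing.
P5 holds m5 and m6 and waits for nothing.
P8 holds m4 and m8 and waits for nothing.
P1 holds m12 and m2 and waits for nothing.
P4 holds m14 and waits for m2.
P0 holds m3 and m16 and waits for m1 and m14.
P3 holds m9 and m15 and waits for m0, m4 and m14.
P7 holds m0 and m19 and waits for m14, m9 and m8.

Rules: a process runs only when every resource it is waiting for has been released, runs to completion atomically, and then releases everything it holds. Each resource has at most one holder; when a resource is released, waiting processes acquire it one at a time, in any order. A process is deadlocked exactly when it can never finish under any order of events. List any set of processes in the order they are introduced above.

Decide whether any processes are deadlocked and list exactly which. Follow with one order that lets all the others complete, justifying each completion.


Deadlocked set: P3 and P7.
Key observation: P3 -> P7 -> P3 is a circular wait — nothing in it can go first; no other process is dragged down with it.
A valid finishing order for the others: P5, P1, P4, P8, P6, P0.
Verifying each step:
  run P5 (it waits on nothing); releases m5 and m6
  run P1 (it waits on nothing); releases m12 and m2
  P4: everything it awaited (m2) is free; runs, freeing m14
  run P8 (it waits on nothing); releases m4 and m8
  run P6 (it waits on nothing); releases m1 and m10
  P0: everything it awaited (m1 and m14) is free; runs, freeing m3 and m16


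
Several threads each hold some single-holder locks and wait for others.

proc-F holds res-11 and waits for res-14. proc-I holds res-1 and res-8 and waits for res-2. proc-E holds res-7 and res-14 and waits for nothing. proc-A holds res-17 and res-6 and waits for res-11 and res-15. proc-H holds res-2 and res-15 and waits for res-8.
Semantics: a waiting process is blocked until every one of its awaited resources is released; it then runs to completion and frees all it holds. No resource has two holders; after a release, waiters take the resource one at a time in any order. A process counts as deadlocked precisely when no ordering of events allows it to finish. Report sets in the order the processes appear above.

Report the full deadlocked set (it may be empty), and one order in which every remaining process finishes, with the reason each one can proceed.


The deadlocked set is proc-I, proc-A and proc-H.
Key observation: the cycle proc-I -> proc-H -> proc-I can never break — each member waits on the next; proc-A waits into the deadlock from upstream.
The rest can finish in the order proc-E, proc-F.
Check, step by step:
  run proc-E (it waits on nothing); releases res-7 and res-14
  run proc-F (all its waits — res-14 — are resolved); releases res-11


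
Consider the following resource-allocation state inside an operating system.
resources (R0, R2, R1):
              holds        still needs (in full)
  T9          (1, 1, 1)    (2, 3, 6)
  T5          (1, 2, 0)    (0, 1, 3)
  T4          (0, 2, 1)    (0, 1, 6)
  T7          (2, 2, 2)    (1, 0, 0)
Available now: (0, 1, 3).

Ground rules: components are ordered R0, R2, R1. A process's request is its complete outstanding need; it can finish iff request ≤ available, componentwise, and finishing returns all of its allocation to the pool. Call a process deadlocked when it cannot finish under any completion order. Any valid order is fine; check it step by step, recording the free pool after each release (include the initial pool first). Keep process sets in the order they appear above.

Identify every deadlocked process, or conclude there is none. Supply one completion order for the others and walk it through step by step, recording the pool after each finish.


Deadlocked set: T9 and T4.
Key observation: no order helps: past T5, T7, the free pool tops out at (3, 5, 5), below what each blocked process needs in R1.
The rest can finish in the order T5, T7. Walking it through:
  pool = (0, 1, 3)
  T5: need (0, 1, 3) fits (0, 1, 3); releases (1, 2, 0), pool now (1, 3, 3)
  T7: need (1, 0, 0) fits (1, 3, 3); releases (2, 2, 2), pool now (3, 5, 5)
The blocked processes can never fit:
  T9 still needs (2, 3, 6) but only (3, 5, 5) is free — short on R1
  T4 still needs (0, 1, 6) but only (3, 5, 5) is free — short on R1


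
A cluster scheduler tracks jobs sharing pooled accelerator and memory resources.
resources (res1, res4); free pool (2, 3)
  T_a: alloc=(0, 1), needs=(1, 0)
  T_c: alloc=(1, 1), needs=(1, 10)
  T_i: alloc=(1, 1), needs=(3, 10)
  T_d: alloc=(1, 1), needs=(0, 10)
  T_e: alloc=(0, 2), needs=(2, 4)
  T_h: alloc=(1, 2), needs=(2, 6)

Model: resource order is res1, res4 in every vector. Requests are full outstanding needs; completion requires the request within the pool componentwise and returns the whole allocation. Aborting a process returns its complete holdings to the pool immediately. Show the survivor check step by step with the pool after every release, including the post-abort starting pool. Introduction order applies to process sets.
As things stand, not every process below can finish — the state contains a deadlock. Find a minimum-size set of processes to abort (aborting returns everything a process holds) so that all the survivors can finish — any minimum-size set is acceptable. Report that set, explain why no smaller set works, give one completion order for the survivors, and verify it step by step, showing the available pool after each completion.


The answer: abort T_i and T_d.
Key observation: aborting T_i and T_d returns (2, 2), and T_c — hopeless before — runs at step 4 with the returned capacity in the pool.
Why nothing smaller works — every single abort fails: T_a alone leaves T_c blocked (short on res4); T_c alone leaves T_i blocked (short on res4); T_i alone leaves T_c blocked (short on res4); T_d alone leaves T_c blocked (short on res4); T_e alone leaves T_c blocked (short on res4); T_h alone leaves T_c blocked (short on res4).
Survivors finish in the order: T_e, T_h, T_a, T_c. Walking it through (pool after the aborts first):
  pool = (4, 5)
  T_e needs (2, 4) <= (4, 5) -> finishes; pool += (0, 2) = (4, 7)
  T_h needs (2, 6) <= (4, 7) -> finishes; pool += (1, 2) = (5, 9)
  T_a needs (1, 0) <= (5, 9) -> finishes; pool += (0, 1) = (5, 10)
  T_c needs (1, 10) <= (5, 10) -> finishes; pool += (1, 1) = (6, 11)


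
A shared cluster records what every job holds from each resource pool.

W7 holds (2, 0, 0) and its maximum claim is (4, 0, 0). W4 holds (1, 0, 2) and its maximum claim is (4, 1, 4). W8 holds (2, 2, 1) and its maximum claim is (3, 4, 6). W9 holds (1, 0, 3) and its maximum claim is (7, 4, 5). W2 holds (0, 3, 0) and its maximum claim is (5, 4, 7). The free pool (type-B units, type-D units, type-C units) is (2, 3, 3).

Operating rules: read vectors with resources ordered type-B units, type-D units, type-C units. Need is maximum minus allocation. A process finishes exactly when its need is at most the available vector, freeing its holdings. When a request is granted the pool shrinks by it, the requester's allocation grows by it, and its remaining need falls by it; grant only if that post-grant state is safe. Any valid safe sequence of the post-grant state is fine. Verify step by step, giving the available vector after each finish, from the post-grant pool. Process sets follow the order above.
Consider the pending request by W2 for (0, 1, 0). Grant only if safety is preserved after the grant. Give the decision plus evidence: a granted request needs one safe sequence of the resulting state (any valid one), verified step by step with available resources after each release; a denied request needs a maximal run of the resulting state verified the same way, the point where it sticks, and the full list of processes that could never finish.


GRANT. The post-grant state is safe; one safe sequence: W7, W4, W8, W9, W2.
Key observation: with (2, 2, 3) left after the transfer, W7 can run at once — the state stays safe.
Check on the post-grant state, step by step:
  pool = (2, 2, 3)
  W7 needs (2, 0, 0) <= (2, 2, 3) -> finishes; pool += (2, 0, 0) = (4, 2, 3)
  W4 needs (3, 1, 2) <= (4, 2, 3) -> finishes; pool += (1, 0, 2) = (5, 2, 5)
  W8 needs (1, 2, 5) <= (5, 2, 5) -> finishes; pool += (2, 2, 1) = (7, 4, 6)
  W9 needs (6, 4, 2) <= (7, 4, 6) -> finishes; pool += (1, 0, 3) = (8, 4, 9)
  W2 needs (5, 0, 7) <= (8, 4, 9) -> finishes; pool += (0, 4, 0) = (8, 8, 9)


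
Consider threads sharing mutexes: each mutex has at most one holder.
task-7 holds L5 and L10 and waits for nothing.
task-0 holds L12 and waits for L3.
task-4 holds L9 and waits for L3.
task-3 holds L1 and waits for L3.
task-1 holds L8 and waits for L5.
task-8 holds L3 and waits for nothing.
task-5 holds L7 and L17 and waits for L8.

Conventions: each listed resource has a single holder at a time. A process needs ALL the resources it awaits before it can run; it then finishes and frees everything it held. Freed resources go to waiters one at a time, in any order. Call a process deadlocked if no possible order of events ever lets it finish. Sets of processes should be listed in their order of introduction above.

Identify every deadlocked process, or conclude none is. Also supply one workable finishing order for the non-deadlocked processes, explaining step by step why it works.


The deadlocked set is empty.
Key observation: there is no circular wait here — follow any chain and it reaches a process that is free to run now.
A valid finishing order for the others: task-8, task-3, task-0, task-7, task-1, task-5, task-4.
Check, step by step:
  task-8: no waits; runs immediately, freeing L3
  task-3 waits on L3 — all released -> runs and releases L1
  task-0 waits on L3 — all released -> runs and releases L12
  task-7: no waits; runs immediately, freeing L5 and L10
  task-1 waits on L5 — all released -> runs and releases L8
  task-5 waits on L8 — all released -> runs and releases L7 and L17
  task-4 waits on L3 — all released -> runs and releases L9


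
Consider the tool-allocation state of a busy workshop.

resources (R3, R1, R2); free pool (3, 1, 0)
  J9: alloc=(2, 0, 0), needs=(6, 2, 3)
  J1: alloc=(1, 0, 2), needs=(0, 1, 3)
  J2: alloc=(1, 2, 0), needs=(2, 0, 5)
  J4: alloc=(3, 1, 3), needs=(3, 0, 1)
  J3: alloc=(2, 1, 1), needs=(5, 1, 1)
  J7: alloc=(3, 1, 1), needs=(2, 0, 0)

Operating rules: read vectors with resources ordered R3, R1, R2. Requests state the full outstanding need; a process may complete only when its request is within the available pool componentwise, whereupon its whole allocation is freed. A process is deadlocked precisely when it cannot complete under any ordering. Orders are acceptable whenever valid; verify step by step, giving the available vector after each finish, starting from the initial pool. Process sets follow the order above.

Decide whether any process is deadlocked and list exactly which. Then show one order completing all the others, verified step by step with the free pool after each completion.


Nothing here is deadlocked.
Key observation: J7 can run right away; the returned allocation unlocks the remaining processes in turn.
One completion order for the rest: J7, J4, J1, J2, J3, J9. Check, step by step:
  pool = (3, 1, 0)
  J7: need (2, 0, 0) fits (3, 1, 0); releases (3, 1, 1), pool now (6, 2, 1)
  J4: need (3, 0, 1) fits (6, 2, 1); releases (3, 1, 3), pool now (9, 3, 4)
  J1: need (0, 1, 3) fits (9, 3, 4); releases (1, 0, 2), pool now (10, 3, 6)
  J2: need (2, 0, 5) fits (10, 3, 6); releases (1, 2, 0), pool now (11, 5, 6)
  J3: need (5, 1, 1) fits (11, 5, 6); releases (2, 1, 1), pool now (13, 6, 7)
  J9: need (6, 2, 3) fits (13, 6, 7); releases (2, 0, 0), pool now (15, 6, 7)


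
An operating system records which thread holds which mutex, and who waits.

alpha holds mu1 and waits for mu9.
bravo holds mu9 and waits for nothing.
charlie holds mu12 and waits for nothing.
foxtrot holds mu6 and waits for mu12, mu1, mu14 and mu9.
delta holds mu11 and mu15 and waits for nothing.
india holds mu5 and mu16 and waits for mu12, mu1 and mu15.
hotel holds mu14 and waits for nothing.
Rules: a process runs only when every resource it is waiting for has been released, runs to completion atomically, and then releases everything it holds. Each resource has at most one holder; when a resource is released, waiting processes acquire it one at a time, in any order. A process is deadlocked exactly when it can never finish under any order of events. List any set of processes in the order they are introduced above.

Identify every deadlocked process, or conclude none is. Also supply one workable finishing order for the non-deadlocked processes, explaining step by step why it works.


No process is deadlocked.
Key observation: there is no circular wait here — follow any chain and it reaches a process that is free to run now.
A valid finishing order for the others: hotel, bravo, charlie, delta, alpha, india, foxtrot.
Step-by-step check:
  hotel waits on nothing -> runs at once and releases mu14
  bravo waits on nothing -> runs at once and releases mu9
  charlie waits on nothing -> runs at once and releases mu12
  delta waits on nothing -> runs at once and releases mu11 and mu15
  alpha waits on mu9 — all released -> runs and releases mu1
  india waits on mu12, mu1 and mu15 — all released -> runs and releases mu5 and mu16
  foxtrot waits on mu12, mu1, mu14 and mu9 — all released -> runs and releases mu6


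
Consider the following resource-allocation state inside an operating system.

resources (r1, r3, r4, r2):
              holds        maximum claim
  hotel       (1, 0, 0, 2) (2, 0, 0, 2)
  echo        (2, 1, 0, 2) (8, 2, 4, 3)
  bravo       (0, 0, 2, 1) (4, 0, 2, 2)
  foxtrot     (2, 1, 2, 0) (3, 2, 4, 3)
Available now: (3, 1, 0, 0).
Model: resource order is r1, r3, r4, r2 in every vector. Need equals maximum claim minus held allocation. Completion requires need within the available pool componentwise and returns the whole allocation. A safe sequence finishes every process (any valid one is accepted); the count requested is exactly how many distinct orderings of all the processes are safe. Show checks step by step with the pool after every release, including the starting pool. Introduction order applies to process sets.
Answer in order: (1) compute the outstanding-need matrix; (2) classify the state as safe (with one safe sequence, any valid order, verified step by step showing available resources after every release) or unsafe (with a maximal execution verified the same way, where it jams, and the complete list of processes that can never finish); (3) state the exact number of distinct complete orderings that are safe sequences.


(1) Need matrix, components ordered r1, r3, r4, r2:
  hotel: (1, 0, 0, 0)
  echo: (6, 1, 4, 1)
  bravo: (4, 0, 0, 1)
  foxtrot: (1, 1, 2, 3)
(2) SAFE. One safe sequence: hotel, bravo, foxtrot, echo.
Key observation: bravo is the earliest step where a requested resource binds exactly: need (4, 0, 0, 1), pool (4, 1, 0, 2) at its turn.
Step-by-step check:
  pool = (3, 1, 0, 0)
  hotel: need (1, 0, 0, 0) fits (3, 1, 0, 0); releases (1, 0, 0, 2), pool now (4, 1, 0, 2)
  bravo: need (4, 0, 0, 1) fits (4, 1, 0, 2); releases (0, 0, 2, 1), pool now (4, 1, 2, 3)
  foxtrot: need (1, 1, 2, 3) fits (4, 1, 2, 3); releases (2, 1, 2, 0), pool now (6, 2, 4, 3)
  echo: need (6, 1, 4, 1) fits (6, 2, 4, 3); releases (2, 1, 0, 2), pool now (8, 3, 4, 5)
(3) The exact count: 1 of the possible complete orderings is a safe sequence.


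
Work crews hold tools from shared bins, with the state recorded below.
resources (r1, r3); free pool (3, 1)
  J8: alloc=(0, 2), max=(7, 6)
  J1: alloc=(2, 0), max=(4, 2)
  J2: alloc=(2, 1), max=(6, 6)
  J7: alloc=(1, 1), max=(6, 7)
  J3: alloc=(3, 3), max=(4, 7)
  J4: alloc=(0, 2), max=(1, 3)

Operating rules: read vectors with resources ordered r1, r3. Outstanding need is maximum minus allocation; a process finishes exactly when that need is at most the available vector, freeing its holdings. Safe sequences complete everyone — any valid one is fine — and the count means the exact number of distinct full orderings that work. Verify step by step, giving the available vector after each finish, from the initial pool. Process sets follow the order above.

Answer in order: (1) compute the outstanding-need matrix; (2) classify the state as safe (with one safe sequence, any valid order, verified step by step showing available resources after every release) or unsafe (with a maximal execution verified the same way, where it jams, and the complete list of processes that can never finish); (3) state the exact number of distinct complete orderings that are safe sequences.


(1) Outstanding need per process (order r1, r3):
  J8: (7, 4)
  J1: (2, 2)
  J2: (4, 5)
  J7: (5, 6)
  J3: (1, 4)
  J4: (1, 1)
(2) The state is UNSAFE.
Key observation: the wall is r3: completing J4, J1 brings the pool only to (5, 3), and all the rest need more.
Going as far as possible: J4, J1; after that, nothing fits. Step-by-step check:
  pool = (3, 1)
  run J4 (needs (1, 1), free (3, 1)); after release of (0, 2) the pool is (3, 3)
  run J1 (needs (2, 2), free (3, 3)); after release of (2, 0) the pool is (5, 3)
  J8 still needs (7, 4) but only (5, 3) is free — short on r1 and r3
  J2 still needs (4, 5) but only (5, 3) is free — short on r3
  J7 still needs (5, 6) but only (5, 3) is free — short on r3
  J3 still needs (1, 4) but only (5, 3) is free — short on r3
Processes that can never finish: J8, J2, J7 and J3.
(3) The exact count: 0 of the possible complete orderings are safe sequences.


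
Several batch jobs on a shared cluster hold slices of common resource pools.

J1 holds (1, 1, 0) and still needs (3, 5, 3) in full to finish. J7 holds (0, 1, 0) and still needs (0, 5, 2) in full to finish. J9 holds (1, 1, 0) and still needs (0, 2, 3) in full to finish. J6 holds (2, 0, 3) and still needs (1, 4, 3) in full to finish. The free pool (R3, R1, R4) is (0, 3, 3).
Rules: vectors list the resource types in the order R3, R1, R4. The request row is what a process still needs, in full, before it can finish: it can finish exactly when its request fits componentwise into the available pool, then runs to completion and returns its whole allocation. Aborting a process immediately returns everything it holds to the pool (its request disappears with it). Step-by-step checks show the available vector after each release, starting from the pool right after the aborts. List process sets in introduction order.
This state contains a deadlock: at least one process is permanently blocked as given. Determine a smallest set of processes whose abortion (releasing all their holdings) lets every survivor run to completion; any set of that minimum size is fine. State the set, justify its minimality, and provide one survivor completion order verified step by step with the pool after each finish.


Minimum abort set: J7.
Key observation: the deadlocked J1 becomes finishable only because J7 released (0, 1, 0); it completes at step 3 below.
Why nothing smaller works: aborting no one leaves the state deadlocked as given.
One survivor order: J9, J6, J1. Check, step by step (post-abort pool first):
  pool = (0, 4, 3)
  J9: need (0, 2, 3) fits (0, 4, 3); releases (1, 1, 0), pool now (1, 5, 3)
  J6: need (1, 4, 3) fits (1, 5, 3); releases (2, 0, 3), pool now (3, 5, 6)
  J1: need (3, 5, 3) fits (3, 5, 6); releases (1, 1, 0), pool now (4, 6, 6)


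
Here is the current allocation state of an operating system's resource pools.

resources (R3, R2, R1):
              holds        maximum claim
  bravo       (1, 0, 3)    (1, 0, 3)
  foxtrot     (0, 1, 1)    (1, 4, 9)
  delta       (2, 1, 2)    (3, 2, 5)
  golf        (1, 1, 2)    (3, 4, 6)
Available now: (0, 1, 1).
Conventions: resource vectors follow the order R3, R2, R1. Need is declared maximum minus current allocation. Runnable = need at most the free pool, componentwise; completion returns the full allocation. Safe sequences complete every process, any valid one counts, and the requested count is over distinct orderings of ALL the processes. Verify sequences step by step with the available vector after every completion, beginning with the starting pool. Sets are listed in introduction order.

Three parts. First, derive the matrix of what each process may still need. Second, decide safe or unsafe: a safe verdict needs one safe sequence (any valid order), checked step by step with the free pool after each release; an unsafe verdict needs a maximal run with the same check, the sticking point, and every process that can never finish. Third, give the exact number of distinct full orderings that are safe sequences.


(1) Need matrix, components ordered R3, R2, R1:
  bravo: (0, 0, 0)
  foxtrot: (1, 3, 8)
  delta: (1, 1, 3)
  golf: (2, 3, 4)
(2) UNSAFE — no complete ordering exists.
Key observation: even finishing bravo, delta leaves just (3, 2, 6) free — too little R2 for any of the remaining processes.
The run bravo, delta cannot be extended any further. Walking it through:
  pool = (0, 1, 1)
  run bravo (needs (0, 0, 0), free (0, 1, 1)); after release of (1, 0, 3) the pool is (1, 1, 4)
  run delta (needs (1, 1, 3), free (1, 1, 4)); after release of (2, 1, 2) the pool is (3, 2, 6)
  blocked: foxtrot wants (1, 3, 8), pool (3, 2, 6) — not enough R2 and R1
  blocked: golf wants (2, 3, 4), pool (3, 2, 6) — not enough R2
Never able to finish: foxtrot and golf.
(3) The exact count: 0 of the possible complete orderings are safe sequences.


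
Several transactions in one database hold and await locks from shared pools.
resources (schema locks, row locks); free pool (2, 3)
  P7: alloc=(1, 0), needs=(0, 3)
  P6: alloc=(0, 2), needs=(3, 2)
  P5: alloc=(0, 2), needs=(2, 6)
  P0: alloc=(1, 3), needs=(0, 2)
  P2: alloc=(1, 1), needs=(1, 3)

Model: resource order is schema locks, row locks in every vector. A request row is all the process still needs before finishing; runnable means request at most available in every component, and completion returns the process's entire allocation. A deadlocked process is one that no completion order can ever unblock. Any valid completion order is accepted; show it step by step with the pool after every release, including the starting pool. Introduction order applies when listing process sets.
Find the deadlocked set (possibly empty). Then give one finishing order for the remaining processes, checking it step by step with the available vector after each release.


Nothing here is deadlocked.
Key observation: P2 fits the free pool immediately, and its release cascades until everyone finishes.
A valid finishing order for the others: P2, P6, P5, P7, P0. Check, step by step:
  pool = (2, 3)
  run P2 (needs (1, 3), free (2, 3)); after release of (1, 1) the pool is (3, 4)
  run P6 (needs (3, 2), free (3, 4)); after release of (0, 2) the pool is (3, 6)
  run P5 (needs (2, 6), free (3, 6)); after release of (0, 2) the pool is (3, 8)
  run P7 (needs (0, 3), free (3, 8)); after release of (1, 0) the pool is (4, 8)
  run P0 (needs (0, 2), free (4, 8)); after release of (1, 3) the pool is (5, 11)


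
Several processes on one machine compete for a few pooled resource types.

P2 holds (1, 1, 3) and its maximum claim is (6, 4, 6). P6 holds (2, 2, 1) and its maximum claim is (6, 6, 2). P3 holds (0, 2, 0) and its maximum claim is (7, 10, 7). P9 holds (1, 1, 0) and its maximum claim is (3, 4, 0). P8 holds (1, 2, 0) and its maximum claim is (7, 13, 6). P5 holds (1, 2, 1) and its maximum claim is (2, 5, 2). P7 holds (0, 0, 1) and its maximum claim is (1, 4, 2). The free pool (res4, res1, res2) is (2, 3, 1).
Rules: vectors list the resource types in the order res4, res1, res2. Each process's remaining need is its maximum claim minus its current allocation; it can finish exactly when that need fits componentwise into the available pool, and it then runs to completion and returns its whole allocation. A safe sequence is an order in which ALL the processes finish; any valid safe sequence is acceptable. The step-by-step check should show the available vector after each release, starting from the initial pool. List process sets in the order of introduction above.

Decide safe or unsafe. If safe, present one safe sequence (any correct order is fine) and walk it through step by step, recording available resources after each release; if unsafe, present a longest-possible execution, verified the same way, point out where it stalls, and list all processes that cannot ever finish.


SAFE, for example via the order P9, P5, P7, P6, P2, P3, P8.
Key observation: the order's first zero-slack moment is P9 ((2, 3, 0) needed, (2, 3, 1) free — a requested resource with nothing to spare).
Check, step by step:
  pool = (2, 3, 1)
  P9 needs (2, 3, 0) <= (2, 3, 1) -> finishes; pool += (1, 1, 0) = (3, 4, 1)
  P5 needs (1, 3, 1) <= (3, 4, 1) -> finishes; pool += (1, 2, 1) = (4, 6, 2)
  P7 needs (1, 4, 1) <= (4, 6, 2) -> finishes; pool += (0, 0, 1) = (4, 6, 3)
  P6 needs (4, 4, 1) <= (4, 6, 3) -> finishes; pool += (2, 2, 1) = (6, 8, 4)
  P2 needs (5, 3, 3) <= (6, 8, 4) -> finishes; pool += (1, 1, 3) = (7, 9, 7)
  P3 needs (7, 8, 7) <= (7, 9, 7) -> finishes; pool += (0, 2, 0) = (7, 11, 7)
  P8 needs (6, 11, 6) <= (7, 11, 7) -> finishes; pool += (1, 2, 0) = (8, 13, 7)


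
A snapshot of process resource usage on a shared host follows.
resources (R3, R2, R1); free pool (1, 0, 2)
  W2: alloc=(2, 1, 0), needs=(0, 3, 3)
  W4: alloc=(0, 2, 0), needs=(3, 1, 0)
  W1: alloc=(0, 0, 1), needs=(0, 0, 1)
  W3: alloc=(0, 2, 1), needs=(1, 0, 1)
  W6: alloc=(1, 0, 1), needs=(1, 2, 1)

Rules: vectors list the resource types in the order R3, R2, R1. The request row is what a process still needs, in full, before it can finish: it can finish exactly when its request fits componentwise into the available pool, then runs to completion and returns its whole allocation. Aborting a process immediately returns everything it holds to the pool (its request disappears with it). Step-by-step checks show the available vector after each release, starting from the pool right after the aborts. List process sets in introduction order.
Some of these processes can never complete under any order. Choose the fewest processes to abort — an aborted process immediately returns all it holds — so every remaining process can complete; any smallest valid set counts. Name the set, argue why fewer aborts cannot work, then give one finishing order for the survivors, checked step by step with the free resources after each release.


Minimum abort set: W2.
Key observation: W4 could never have finished before the abort; with (2, 1, 0) returned by W2, it fits at step 1.
No smaller set exists: with zero aborts the deadlock remains.
One survivor order: W4, W6, W3, W1. Step-by-step check (post-abort pool first):
  pool = (3, 1, 2)
  W4 needs (3, 1, 0) <= (3, 1, 2) -> finishes; pool += (0, 2, 0) = (3, 3, 2)
  W6 needs (1, 2, 1) <= (3, 3, 2) -> finishes; pool += (1, 0, 1) = (4, 3, 3)
  W3 needs (1, 0, 1) <= (4, 3, 3) -> finishes; pool += (0, 2, 1) = (4, 5, 4)
  W1 needs (0, 0, 1) <= (4, 5, 4) -> finishes; pool += (0, 0, 1) = (4, 5, 5)


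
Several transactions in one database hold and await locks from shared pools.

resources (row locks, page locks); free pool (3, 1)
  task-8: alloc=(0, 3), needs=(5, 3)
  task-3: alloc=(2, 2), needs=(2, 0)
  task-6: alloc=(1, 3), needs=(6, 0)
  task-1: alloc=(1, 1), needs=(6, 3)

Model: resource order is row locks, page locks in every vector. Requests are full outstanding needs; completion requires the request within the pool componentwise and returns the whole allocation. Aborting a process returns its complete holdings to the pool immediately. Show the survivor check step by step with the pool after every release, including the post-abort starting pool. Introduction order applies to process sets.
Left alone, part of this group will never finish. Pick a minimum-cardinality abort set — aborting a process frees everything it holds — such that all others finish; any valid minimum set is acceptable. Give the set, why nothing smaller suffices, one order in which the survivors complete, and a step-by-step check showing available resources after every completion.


The answer: abort task-6.
Key observation: the returned (1, 3) from task-6 is what brings task-1 — unrunnable before, under any order — into play at step 3.
Why nothing smaller works: aborting no one leaves the state deadlocked as given.
One survivor order: task-3, task-8, task-1. Step-by-step check (post-abort pool first):
  pool = (4, 4)
  run task-3 (needs (2, 0), free (4, 4)); after release of (2, 2) the pool is (6, 6)
  run task-8 (needs (5, 3), free (6, 6)); after release of (0, 3) the pool is (6, 9)
  run task-1 (needs (6, 3), free (6, 9)); after release of (1, 1) the pool is (7, 10)
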